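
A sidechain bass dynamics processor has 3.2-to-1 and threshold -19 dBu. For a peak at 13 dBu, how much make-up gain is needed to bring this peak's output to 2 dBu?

11 dB

Overshoot 32 dB → 32/3.2 = 10 dB after compression, so the compressed level is -19 + 10 = -9 dBu.
Make-up = target − compressed = 2 − (-9) = 11 dB.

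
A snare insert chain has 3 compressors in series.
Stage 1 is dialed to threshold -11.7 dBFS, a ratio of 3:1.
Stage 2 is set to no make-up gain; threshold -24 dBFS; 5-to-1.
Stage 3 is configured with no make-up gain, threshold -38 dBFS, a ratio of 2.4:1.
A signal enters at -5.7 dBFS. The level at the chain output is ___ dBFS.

-30.975 dBFS

Stage 1: overshoot 6 dB → 6/3 = 2 dB → -9.7 dBFS.
Stage 2: overshoot 14.3 dB → 14.3/5 = 2.86 dB → -21.14 dBFS.
Stage 3: 16.86 dB above -38 dBFS, reduced 2.4:1 to 7.025 dB above → -30.975 dBFS.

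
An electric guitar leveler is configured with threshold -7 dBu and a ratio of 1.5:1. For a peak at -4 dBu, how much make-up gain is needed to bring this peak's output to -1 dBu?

4 dB

Without make-up, output = threshold + overshoot/1.5 = -7 + 2 = -5 dBu.
Gap to target: 4 dB.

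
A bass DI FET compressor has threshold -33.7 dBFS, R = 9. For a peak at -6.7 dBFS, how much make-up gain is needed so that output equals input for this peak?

The peak compresses to -33.7 + 27/9 = -30.7 dBFS.
To reach -6.7 dBFS requires -6.7 − (-30.7) = 24 dB of make-up.

24 dB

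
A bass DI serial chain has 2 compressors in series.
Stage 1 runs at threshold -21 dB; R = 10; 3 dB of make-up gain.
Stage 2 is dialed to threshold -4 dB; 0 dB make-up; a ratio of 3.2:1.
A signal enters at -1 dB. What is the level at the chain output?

Stage 1: -1 dB is 20 dB over -21 dB; at 10:1 that becomes 2 dB over, giving -19 dB; +3 dB make-up → -16 dB.
Stage 2: -16 dB ≤ -4 dB, so stage 2 doesn't engage; output -16 dB.

-16 dB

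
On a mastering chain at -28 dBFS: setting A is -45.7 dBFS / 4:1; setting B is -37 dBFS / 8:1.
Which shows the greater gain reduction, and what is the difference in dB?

A, by 5.4 dB

A: 17.7 dB over, compressed to 4.425 dB over, so 13.275 dB of GR.
B: 9 dB over, compressed to 1.125 dB over, so 7.875 dB of GR.
A reduces 5.4 dB more.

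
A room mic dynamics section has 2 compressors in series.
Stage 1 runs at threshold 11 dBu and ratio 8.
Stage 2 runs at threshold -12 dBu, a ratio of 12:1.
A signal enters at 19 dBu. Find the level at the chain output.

Stage 1: 19 dBu is 8 dB over 11 dBu; at 8:1 that becomes 1 dB over, giving 12 dBu.
Stage 2: 12 dBu is 24 dB over -12 dBu; at 12:1 that becomes 2 dB over, giving -10 dBu.

-10 dBu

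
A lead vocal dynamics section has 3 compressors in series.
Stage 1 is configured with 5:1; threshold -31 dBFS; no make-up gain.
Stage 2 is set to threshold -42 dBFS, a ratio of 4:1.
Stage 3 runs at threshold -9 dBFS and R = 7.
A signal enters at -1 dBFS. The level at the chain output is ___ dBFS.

Stage 1: overshoot 30 dB → 30/5 = 6 dB → -25 dBFS.
Stage 2: overshoot 17 dB → 17/4 = 4.25 dB → -37.75 dBFS.
Stage 3: -37.75 dBFS is at or below the -9 dBFS threshold — no compression; output -37.75 dBFS.

-37.75 dBFS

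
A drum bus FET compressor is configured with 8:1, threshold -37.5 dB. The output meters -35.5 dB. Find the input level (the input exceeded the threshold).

Post-compression overshoot = -35.5 − (-37.5) = 2 dB.
Before 8:1 compression the overshoot was 2 × 8 = 16 dB, so input = -37.5 + 16 = -21.5 dB.

-21.5 dB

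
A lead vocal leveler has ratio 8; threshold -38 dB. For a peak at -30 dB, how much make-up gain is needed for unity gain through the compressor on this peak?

Overshoot 8 dB → 8/8 = 1 dB after compression, so the compressed level is -38 + 1 = -37 dB.
Make-up = target − compressed = -30 − (-37) = 7 dB.

7 dB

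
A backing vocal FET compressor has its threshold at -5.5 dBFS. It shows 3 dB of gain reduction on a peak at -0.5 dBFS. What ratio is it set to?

Input overshoot = -0.5 − (-5.5) = 5 dB.
Output overshoot = 5 − 3 = 2 dB.
Ratio = input overshoot / output overshoot = 5 / 2 = 2.5.

2.5:1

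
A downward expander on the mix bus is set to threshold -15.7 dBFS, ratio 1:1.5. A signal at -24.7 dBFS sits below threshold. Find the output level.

Undershoot = (-15.7) − (-24.7) = 9 dB.
At 1:1.5, that expands to 13.5 dB under threshold.
Output = -15.7 − 13.5 = -29.2 dBFS.

-29.2 dBFS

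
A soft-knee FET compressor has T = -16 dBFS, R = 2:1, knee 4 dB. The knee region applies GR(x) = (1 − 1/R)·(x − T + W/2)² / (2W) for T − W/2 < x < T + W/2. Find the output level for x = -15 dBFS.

x − T + W/2 = -15 − (-16) + 2 = 3.
GR = (1 − 1/2) × 3² / 8 = 0.5 × 9 / 8 = 0.5625 dB.
Output = -15 − 0.5625 = -15.5625 dBFS.

-15.5625 dBFS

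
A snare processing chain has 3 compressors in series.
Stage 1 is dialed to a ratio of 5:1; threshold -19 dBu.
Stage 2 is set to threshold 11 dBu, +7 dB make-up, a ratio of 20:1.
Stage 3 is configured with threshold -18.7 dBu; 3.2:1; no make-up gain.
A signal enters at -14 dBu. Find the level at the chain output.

-16.29375 dBu

Stage 1: overshoot 5 dB → 5/5 = 1 dB → -18 dBu.
Stage 2: -18 dBu is at or below the 11 dBu threshold — no compression; make-up brings it to -11 dBu.
Stage 3: -11 dBu is 7.7 dB over -18.7 dBu; at 3.2:1 that becomes 2.40625 dB over, giving -16.29375 dBu.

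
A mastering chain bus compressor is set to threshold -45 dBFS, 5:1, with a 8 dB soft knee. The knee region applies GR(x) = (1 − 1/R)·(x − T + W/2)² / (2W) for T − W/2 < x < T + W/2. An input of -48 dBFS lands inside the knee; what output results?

-48.05 dBFS

x − T + W/2 = -48 − (-45) + 4 = 1.
GR = (1 − 1/5) × 1² / 16 = 0.8 × 1 / 16 = 0.05 dB.
Output = -48 − 0.05 = -48.05 dBFS.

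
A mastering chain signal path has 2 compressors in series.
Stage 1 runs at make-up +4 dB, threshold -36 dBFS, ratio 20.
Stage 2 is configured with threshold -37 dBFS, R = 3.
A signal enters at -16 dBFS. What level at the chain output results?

Stage 1: 20 dB above -36 dBFS, reduced 20:1 to 1 dB above → -35 dBFS; +4 dB make-up → -31 dBFS.
Stage 2: overshoot 6 dB → 6/3 = 2 dB → -35 dBFS.

-35 dBFS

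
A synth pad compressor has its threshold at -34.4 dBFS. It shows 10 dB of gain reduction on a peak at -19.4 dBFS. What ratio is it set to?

Input overshoot = -19.4 − (-34.4) = 15 dB.
Output overshoot = 15 − 10 = 5 dB.
Ratio = input overshoot / output overshoot = 15 / 5 = 3.

3:1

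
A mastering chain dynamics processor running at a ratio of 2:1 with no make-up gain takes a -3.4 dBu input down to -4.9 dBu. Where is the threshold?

-6.4 dBu

Input is 3 dB above T (since output overshoot × R = input overshoot: (-4.9 − T)·2 = -3.4 − T gives T = -6.4 dBu).
Check: -6.4 + (-3.4 − (-6.4))/2 = -6.4 + 1.5 = -4.9 dBu. ✓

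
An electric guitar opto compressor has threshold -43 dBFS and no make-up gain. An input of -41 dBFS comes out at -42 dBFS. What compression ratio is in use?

Input overshoot = -41 − (-43) = 2 dB; output overshoot = -42 − (-43) = 1 dB.
Ratio = 2 / 1 = 2.

2:1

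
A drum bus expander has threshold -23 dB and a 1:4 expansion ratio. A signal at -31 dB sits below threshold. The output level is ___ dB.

-55 dB

Below threshold, a 1:4 expander applies gain = (4−1)×(T − x) of attenuation.
(4−1) × 8 = 24 dB, so output = -31 − 24 = -55 dB.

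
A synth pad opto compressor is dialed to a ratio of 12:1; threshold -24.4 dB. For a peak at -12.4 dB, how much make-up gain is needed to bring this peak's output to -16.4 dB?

7 dB

Overshoot 12 dB → 12/12 = 1 dB after compression, so the compressed level is -24.4 + 1 = -23.4 dB.
Make-up = target − compressed = -16.4 − (-23.4) = 7 dB.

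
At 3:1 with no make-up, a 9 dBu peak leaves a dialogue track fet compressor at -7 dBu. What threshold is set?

-15 dBu

Gain reduction = 9 − (-7) = 16 dB; output overshoot = GR / (R − 1) = 16 / 2 = 8 dB.
Threshold = output − output overshoot = -7 − 8 = -15 dBu.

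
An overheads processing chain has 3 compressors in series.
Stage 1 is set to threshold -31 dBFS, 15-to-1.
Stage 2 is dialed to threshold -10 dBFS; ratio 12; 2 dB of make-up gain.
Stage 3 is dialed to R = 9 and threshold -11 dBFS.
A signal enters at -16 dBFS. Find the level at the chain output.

Stage 1: -16 dBFS is 15 dB over -31 dBFS; at 15:1 that becomes 1 dB over, giving -30 dBFS.
Stage 2: -30 dBFS is at or below the -10 dBFS threshold — no compression; make-up brings it to -28 dBFS.
Stage 3: -28 dBFS ≤ -11 dBFS, so stage 3 doesn't engage; output -28 dBFS.

-28 dBFS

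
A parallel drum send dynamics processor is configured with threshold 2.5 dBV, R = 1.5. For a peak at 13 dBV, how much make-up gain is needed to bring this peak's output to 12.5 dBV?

3 dB

Without make-up, output = threshold + overshoot/1.5 = 2.5 + 7 = 9.5 dBV.
Gap to target: 3 dB.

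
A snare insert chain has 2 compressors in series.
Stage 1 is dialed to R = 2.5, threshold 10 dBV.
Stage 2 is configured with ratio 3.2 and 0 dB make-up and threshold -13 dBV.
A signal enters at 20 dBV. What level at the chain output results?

-4.5625 dBV

Stage 1: 20 dBV is 10 dB over 10 dBV; at 2.5:1 that becomes 4 dB over, giving 14 dBV.
Stage 2: 27 dB above -13 dBV, reduced 3.2:1 to 8.4375 dB above → -4.5625 dBV.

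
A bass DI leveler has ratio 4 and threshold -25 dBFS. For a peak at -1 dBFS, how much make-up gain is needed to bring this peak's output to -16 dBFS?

3 dB

Without make-up, output = threshold + overshoot/4 = -25 + 6 = -19 dBFS.
Gap to target: 3 dB.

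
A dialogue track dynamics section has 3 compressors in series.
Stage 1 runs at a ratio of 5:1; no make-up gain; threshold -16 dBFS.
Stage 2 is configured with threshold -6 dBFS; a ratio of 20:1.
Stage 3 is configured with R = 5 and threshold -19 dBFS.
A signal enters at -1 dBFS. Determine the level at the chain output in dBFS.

Stage 1: overshoot 15 dB → 15/5 = 3 dB → -13 dBFS.
Stage 2: below threshold (-13 ≤ -6); passes unchanged; output -13 dBFS.
Stage 3: overshoot 6 dB → 6/5 = 1.2 dB → -17.8 dBFS.

-17.8 dBFS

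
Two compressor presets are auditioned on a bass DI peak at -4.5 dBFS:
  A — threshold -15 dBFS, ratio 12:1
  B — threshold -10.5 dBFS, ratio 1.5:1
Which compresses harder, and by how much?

A, by 7.625 dB

A: overshoot 10.5 dB → output overshoot 0.875 dB → GR 9.625 dB.
B: overshoot 6 dB → output overshoot 4 dB → GR 2 dB.
A applies 7.625 dB more gain reduction.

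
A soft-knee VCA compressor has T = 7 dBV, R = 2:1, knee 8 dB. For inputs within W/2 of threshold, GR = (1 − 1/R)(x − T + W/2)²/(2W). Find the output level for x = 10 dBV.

8.46875 dBV

x − T + W/2 = 10 − 7 + 4 = 7.
GR = (1 − 1/2) × 7² / 16 = 0.5 × 49 / 16 = 1.53125 dB.
Output = 10 − 1.53125 = 8.46875 dBV.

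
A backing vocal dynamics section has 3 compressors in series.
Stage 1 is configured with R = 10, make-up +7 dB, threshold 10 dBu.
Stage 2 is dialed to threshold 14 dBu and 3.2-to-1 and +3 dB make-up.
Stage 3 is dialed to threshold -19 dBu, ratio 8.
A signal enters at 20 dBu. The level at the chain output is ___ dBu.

-14.34375 dBu

Stage 1: 20 dBu is 10 dB over 10 dBu; at 10:1 that becomes 1 dB over, giving 11 dBu; +7 dB make-up → 18 dBu.
Stage 2: 4 dB above 14 dBu, reduced 3.2:1 to 1.25 dB above → 15.25 dBu; +3 dB make-up → 18.25 dBu.
Stage 3: overshoot 37.25 dB → 37.25/8 = 4.65625 dB → -14.34375 dBu.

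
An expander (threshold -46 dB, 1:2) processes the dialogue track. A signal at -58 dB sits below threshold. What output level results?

-70 dB

Below threshold, a 1:2 expander applies gain = (2−1)×(T − x) of attenuation.
(2−1) × 12 = 12 dB, so output = -58 − 12 = -70 dB.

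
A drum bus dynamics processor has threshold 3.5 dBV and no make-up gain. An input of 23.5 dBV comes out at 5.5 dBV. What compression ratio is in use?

Input overshoot = 23.5 − 3.5 = 20 dB; output overshoot = 5.5 − 3.5 = 2 dB.
Ratio = 20 / 2 = 10.

10:1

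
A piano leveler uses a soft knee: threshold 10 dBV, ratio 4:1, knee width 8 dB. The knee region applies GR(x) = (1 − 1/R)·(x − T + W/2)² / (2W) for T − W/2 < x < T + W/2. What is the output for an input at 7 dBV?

6.953125 dBV

x − T + W/2 = 7 − 10 + 4 = 1.
GR = (1 − 1/4) × 1² / 16 = 0.75 × 1 / 16 = 0.046875 dB.
Output = 7 − 0.046875 = 6.953125 dBV.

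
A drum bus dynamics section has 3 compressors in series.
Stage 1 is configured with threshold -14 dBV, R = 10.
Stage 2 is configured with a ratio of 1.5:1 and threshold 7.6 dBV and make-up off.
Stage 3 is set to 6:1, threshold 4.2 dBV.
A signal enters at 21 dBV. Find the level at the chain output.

Stage 1: overshoot 35 dB → 35/10 = 3.5 dB → -10.5 dBV.
Stage 2: below threshold (-10.5 ≤ 7.6); passes unchanged; output -10.5 dBV.
Stage 3: below threshold (-10.5 ≤ 4.2); passes unchanged; output -10.5 dBV.

-10.5 dBV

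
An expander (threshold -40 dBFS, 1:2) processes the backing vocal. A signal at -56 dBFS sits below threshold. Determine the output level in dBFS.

-72 dBFS

Below threshold, a 1:2 expander applies gain = (2−1)×(T − x) of attenuation.
(2−1) × 16 = 16 dB, so output = -56 − 16 = -72 dBFS.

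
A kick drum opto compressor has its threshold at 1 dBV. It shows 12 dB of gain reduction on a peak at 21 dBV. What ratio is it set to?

Input overshoot = 21 − 1 = 20 dB.
Output overshoot = 20 − 12 = 8 dB.
Ratio = input overshoot / output overshoot = 20 / 8 = 2.5.

2.5:1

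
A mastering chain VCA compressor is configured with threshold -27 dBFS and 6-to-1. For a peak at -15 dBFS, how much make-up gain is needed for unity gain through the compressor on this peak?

10 dB

Overshoot 12 dB → 12/6 = 2 dB after compression, so the compressed level is -27 + 2 = -25 dBFS.
Make-up = target − compressed = -15 − (-25) = 10 dB.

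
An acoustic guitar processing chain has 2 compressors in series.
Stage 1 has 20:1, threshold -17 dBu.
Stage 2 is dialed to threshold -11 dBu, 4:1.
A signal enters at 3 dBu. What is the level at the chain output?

-16 dBu

Stage 1: 20 dB above -17 dBu, reduced 20:1 to 1 dB above → -16 dBu.
Stage 2: below threshold (-16 ≤ -11); passes unchanged; output -16 dBu.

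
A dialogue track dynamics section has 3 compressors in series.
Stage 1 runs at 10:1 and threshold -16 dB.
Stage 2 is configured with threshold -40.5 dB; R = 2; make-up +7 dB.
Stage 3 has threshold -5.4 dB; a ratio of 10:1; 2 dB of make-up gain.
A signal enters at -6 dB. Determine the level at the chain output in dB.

Stage 1: 10 dB above -16 dB, reduced 10:1 to 1 dB above → -15 dB.
Stage 2: 25.5 dB above -40.5 dB, reduced 2:1 to 12.75 dB above → -27.75 dB; +7 dB make-up → -20.75 dB.
Stage 3: -20.75 dB ≤ -5.4 dB, so stage 3 doesn't engage; make-up brings it to -18.75 dB.

-18.75 dB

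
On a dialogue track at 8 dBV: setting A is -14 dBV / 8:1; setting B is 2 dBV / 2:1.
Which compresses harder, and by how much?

A: GR = 22 − 22/8 = 19.25 dB.
B: GR = 6 − 6/2 = 3 dB.
Difference: 16.25 dB in favour of A.

A, by 16.25 dB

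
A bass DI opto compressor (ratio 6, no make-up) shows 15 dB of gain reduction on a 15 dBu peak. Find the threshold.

Input is 18 dB above T (since output overshoot × R = input overshoot: (0 − T)·6 = 15 − T gives T = -3 dBu).
Check: -3 + (15 − (-3))/6 = -3 + 3 = 0 dBu. ✓

-3 dBu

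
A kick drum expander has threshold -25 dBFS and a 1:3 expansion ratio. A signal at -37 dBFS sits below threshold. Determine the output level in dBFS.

Below threshold, a 1:3 expander applies gain = (3−1)×(T − x) of attenuation.
(3−1) × 12 = 24 dB, so output = -37 − 24 = -61 dBFS.

-61 dBFS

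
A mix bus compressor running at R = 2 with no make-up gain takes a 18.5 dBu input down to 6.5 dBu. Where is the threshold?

Let T be the threshold. Output overshoot = (input overshoot)/R, so 6.5 − T = (18.5 − T)/2.
2·(6.5 − T) = 18.5 − T → 1·T = 13 − 18.5 = -5.5.
T = -5.5/1 = -5.5 dBu.

-5.5 dBu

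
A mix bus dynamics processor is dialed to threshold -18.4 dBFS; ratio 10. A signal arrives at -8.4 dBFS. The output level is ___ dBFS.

-17.4 dBFS

The input is 10 dB above the -18.4 dBFS threshold.
The 10 dB excess becomes 1 dB after 10:1 reduction.
So the level is -18.4 + 1 = -17.4 dBFS.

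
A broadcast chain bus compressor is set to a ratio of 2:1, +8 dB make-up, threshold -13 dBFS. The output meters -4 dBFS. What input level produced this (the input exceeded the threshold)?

Remove make-up: -4 − 8 = -12 dBFS.
That's 1 dB above the -13 dBFS threshold.
Input overshoot = R × output overshoot = 2 dB → input = -13 + 2 = -11 dBFS.

-11 dBFS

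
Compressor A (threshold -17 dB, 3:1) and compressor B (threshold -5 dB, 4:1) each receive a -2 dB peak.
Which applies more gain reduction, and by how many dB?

A: overshoot 15 dB → output overshoot 5 dB → GR 10 dB.
B: overshoot 3 dB → output overshoot 0.75 dB → GR 2.25 dB.
Difference: 7.75 dB in favour of A.

A, by 7.75 dB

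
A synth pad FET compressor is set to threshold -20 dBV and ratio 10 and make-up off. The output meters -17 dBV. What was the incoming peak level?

10 dBV

Post-compression overshoot = -17 − (-20) = 3 dB.
Undo the ratio: input overshoot = 3 × 10 = 30 dB, giving input = 10 dBV.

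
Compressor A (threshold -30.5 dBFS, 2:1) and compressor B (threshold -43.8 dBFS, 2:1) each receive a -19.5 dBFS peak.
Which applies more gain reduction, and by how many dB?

B, by 6.65 dB

A: overshoot 11 dB → output overshoot 5.5 dB → GR 5.5 dB.
B: overshoot 24.3 dB → output overshoot 12.15 dB → GR 12.15 dB.
Difference: 6.65 dB in favour of B.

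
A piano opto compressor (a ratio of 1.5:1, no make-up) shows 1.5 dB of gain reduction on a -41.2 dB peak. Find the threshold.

-45.7 dB

Let T be the threshold. Output overshoot = (input overshoot)/R, so -42.7 − T = (-41.2 − T)/1.5.
1.5·(-42.7 − T) = -41.2 − T → 0.5·T = -64.05 − (-41.2) = -22.85.
T = -22.85/0.5 = -45.7 dB.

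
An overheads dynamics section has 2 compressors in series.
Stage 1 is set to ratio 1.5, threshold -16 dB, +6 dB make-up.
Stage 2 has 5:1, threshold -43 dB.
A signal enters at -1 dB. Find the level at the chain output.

-34.4 dB

Stage 1: -1 dB is 15 dB over -16 dB; at 1.5:1 that becomes 10 dB over, giving -6 dB; +6 dB make-up → 0 dB.
Stage 2: overshoot 43 dB → 43/5 = 8.6 dB → -34.4 dB.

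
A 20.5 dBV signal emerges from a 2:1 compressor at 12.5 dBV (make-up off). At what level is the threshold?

4.5 dBV

Input is 16 dB above T (since output overshoot × R = input overshoot: (12.5 − T)·2 = 20.5 − T gives T = 4.5 dBV).
Check: 4.5 + (20.5 − 4.5)/2 = 4.5 + 8 = 12.5 dBV. ✓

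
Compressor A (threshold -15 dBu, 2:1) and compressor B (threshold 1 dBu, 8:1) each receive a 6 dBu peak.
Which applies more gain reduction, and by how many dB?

A: overshoot 21 dB → output overshoot 10.5 dB → GR 10.5 dB.
B: overshoot 5 dB → output overshoot 0.625 dB → GR 4.375 dB.
A applies 6.125 dB more gain reduction.

A, by 6.125 dB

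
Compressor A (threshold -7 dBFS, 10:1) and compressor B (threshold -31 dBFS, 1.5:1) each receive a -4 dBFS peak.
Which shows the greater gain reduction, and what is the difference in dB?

A: 3 dB over, compressed to 0.3 dB over, so 2.7 dB of GR.
B: 27 dB over, compressed to 18 dB over, so 9 dB of GR.
B applies 6.3 dB more gain reduction.

B, by 6.3 dB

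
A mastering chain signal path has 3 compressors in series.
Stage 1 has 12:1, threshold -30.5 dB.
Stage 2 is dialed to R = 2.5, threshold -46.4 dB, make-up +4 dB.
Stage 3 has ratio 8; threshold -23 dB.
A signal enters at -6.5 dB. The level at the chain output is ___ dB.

Stage 1: 24 dB above -30.5 dB, reduced 12:1 to 2 dB above → -28.5 dB.
Stage 2: -28.5 dB is 17.9 dB over -46.4 dB; at 2.5:1 that becomes 7.16 dB over, giving -39.24 dB; +4 dB make-up → -35.24 dB.
Stage 3: -35.24 dB ≤ -23 dB, so stage 3 doesn't engage; output -35.24 dB.

-35.24 dB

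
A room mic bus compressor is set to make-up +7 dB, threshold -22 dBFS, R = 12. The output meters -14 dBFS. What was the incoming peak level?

Stripping the +7 dB make-up gives -21 dBFS at the gain stage.
That's 1 dB above the -22 dBFS threshold.
Undo the ratio: input overshoot = 1 × 12 = 12 dB, giving input = -10 dBFS.

-10 dBFS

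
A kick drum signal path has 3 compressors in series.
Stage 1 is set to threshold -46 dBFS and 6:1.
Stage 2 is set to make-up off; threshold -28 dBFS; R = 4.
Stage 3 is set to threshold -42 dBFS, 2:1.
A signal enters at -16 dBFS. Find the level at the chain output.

-41.5 dBFS

Stage 1: -16 dBFS is 30 dB over -46 dBFS; at 6:1 that becomes 5 dB over, giving -41 dBFS.
Stage 2: below threshold (-41 ≤ -28); passes unchanged; output -41 dBFS.
Stage 3: overshoot 1 dB → 1/2 = 0.5 dB → -41.5 dBFS.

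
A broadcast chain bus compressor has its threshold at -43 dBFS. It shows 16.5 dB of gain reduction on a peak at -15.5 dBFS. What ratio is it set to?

2.5:1

Input overshoot = -15.5 − (-43) = 27.5 dB.
Output overshoot = 27.5 − 16.5 = 11 dB.
Ratio = input overshoot / output overshoot = 27.5 / 11 = 2.5.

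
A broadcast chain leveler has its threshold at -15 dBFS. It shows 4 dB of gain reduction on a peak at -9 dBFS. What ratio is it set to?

3:1

Input overshoot = -9 − (-15) = 6 dB.
Output overshoot = 6 − 4 = 2 dB.
Ratio = input overshoot / output overshoot = 6 / 2 = 3.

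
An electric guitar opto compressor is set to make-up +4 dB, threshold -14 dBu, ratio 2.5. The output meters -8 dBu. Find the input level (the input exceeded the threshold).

-9 dBu

Stripping the +4 dB make-up gives -12 dBu at the gain stage.
That's 2 dB above the -14 dBu threshold.
Input overshoot = R × output overshoot = 5 dB → input = -14 + 5 = -9 dBu.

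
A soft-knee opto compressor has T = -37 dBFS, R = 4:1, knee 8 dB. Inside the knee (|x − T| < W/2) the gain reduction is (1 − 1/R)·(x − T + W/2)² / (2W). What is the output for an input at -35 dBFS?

-36.6875 dBFS

x − T + W/2 = -35 − (-37) + 4 = 6.
GR = (1 − 1/4) × 6² / 16 = 0.75 × 36 / 16 = 1.6875 dB.
Output = -35 − 1.6875 = -36.6875 dBFS.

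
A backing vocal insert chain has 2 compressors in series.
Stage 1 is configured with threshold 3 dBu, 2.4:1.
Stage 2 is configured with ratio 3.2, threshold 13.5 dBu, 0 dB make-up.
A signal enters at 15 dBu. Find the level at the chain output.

8 dBu

Stage 1: 15 dBu is 12 dB over 3 dBu; at 2.4:1 that becomes 5 dB over, giving 8 dBu.
Stage 2: 8 dBu is at or below the 13.5 dBu threshold — no compression; output 8 dBu.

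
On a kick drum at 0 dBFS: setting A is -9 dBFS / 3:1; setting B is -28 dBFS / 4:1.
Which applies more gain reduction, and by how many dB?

A: 9 dB over, compressed to 3 dB over, so 6 dB of GR.
B: 28 dB over, compressed to 7 dB over, so 21 dB of GR.
B applies 15 dB more gain reduction.

B, by 15 dB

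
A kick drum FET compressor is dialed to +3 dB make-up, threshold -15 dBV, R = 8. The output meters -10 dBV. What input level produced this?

Before make-up, the level was -10 − 3 = -13 dBV.
Post-compression overshoot = -13 − (-15) = 2 dB.
Before 8:1 compression the overshoot was 2 × 8 = 16 dB, so input = -15 + 16 = 1 dBV.

1 dBV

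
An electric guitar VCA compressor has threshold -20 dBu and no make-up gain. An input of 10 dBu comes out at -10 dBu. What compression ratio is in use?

Input overshoot = 10 − (-20) = 30 dB; output overshoot = -10 − (-20) = 10 dB.
Ratio = 30 / 10 = 3.

3:1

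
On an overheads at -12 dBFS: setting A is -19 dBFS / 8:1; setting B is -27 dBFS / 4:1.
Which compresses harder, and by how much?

A: GR = 7 − 7/8 = 6.125 dB.
B: GR = 15 − 15/4 = 11.25 dB.
B reduces 5.125 dB more.

B, by 5.125 dB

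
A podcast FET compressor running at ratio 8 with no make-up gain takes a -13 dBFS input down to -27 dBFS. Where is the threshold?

-29 dBFS

Let T be the threshold. Output overshoot = (input overshoot)/R, so -27 − T = (-13 − T)/8.
8·(-27 − T) = -13 − T → 7·T = -216 − (-13) = -203.
T = -203/7 = -29 dBFS.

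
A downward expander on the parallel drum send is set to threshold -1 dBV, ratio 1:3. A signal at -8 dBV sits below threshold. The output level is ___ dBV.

Below threshold, a 1:3 expander applies gain = (3−1)×(T − x) of attenuation.
(3−1) × 7 = 14 dB, so output = -8 − 14 = -22 dBV.

-22 dBV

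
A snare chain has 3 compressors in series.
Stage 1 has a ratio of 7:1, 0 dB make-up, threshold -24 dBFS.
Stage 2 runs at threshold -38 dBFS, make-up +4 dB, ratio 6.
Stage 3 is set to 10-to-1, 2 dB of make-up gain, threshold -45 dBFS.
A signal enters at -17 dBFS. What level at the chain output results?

Stage 1: overshoot 7 dB → 7/7 = 1 dB → -23 dBFS.
Stage 2: overshoot 15 dB → 15/6 = 2.5 dB → -35.5 dBFS; +4 dB make-up → -31.5 dBFS.
Stage 3: 13.5 dB above -45 dBFS, reduced 10:1 to 1.35 dB above → -43.65 dBFS; +2 dB make-up → -41.65 dBFS.

-41.65 dBFS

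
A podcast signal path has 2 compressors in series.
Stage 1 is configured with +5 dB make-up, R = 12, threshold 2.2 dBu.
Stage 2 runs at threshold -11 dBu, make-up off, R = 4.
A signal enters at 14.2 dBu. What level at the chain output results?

-6.2 dBu

Stage 1: overshoot 12 dB → 12/12 = 1 dB → 3.2 dBu; +5 dB make-up → 8.2 dBu.
Stage 2: 19.2 dB above -11 dBu, reduced 4:1 to 4.8 dB above → -6.2 dBu.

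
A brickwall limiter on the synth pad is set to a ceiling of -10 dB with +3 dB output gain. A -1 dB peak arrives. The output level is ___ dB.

-7 dB

A brickwall limiter is an ∞:1 compressor: any input above the ceiling is clamped to -10 dB.
Output gain then adds 3 dB: -10 + 3 = -7 dB.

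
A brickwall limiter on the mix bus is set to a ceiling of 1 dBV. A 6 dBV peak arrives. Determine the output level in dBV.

The limiter clamps the peak to its 1 dBV ceiling.

1 dBV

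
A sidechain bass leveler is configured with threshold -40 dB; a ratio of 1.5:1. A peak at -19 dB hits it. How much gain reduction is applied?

The signal is 21 dB above threshold.
After 1.5:1 compression the overshoot becomes 21/1.5 = 14 dB.
Gain reduction = 21 − 14 = 7 dB.

7 dB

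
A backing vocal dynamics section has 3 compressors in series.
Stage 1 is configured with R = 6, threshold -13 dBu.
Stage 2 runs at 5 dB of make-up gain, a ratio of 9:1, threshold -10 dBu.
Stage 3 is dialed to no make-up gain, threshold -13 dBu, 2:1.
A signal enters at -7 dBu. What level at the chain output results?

-10 dBu

Stage 1: -7 dBu is 6 dB over -13 dBu; at 6:1 that becomes 1 dB over, giving -12 dBu.
Stage 2: -12 dBu ≤ -10 dBu, so stage 2 doesn't engage; make-up brings it to -7 dBu.
Stage 3: 6 dB above -13 dBu, reduced 2:1 to 3 dB above → -10 dBu.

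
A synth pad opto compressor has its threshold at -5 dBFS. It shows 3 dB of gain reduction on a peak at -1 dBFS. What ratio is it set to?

4:1

Input overshoot = -1 − (-5) = 4 dB.
Output overshoot = 4 − 3 = 1 dB.
Ratio = input overshoot / output overshoot = 4 / 1 = 4.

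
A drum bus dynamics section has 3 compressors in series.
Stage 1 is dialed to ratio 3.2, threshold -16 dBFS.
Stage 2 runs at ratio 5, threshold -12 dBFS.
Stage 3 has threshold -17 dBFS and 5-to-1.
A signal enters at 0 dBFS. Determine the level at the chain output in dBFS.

-15.96 dBFS

Stage 1: 16 dB above -16 dBFS, reduced 3.2:1 to 5 dB above → -11 dBFS.
Stage 2: overshoot 1 dB → 1/5 = 0.2 dB → -11.8 dBFS.
Stage 3: 5.2 dB above -17 dBFS, reduced 5:1 to 1.04 dB above → -15.96 dBFS.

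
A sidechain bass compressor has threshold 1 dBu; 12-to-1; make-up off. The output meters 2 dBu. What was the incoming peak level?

13 dBu

The compressed level sits 2 − 1 = 1 dB over threshold.
Input overshoot = R × output overshoot = 12 dB → input = 1 + 12 = 13 dBu.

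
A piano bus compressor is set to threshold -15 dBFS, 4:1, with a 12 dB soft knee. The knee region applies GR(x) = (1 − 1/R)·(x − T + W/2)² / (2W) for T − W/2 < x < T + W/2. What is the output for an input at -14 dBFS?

-15.53125 dBFS

x − T + W/2 = -14 − (-15) + 6 = 7.
GR = (1 − 1/4) × 7² / 24 = 0.75 × 49 / 24 = 1.53125 dB.
Output = -14 − 1.53125 = -15.53125 dBFS.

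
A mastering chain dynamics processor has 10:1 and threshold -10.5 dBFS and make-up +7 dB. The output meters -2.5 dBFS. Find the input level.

Before make-up, the level was -2.5 − 7 = -9.5 dBFS.
The compressed level sits -9.5 − (-10.5) = 1 dB over threshold.
Input overshoot = R × output overshoot = 10 dB → input = -10.5 + 10 = -0.5 dBFS.

-0.5 dBFS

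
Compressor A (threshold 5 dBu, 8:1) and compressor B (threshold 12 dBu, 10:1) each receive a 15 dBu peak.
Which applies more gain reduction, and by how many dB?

A, by 6.05 dB

A: overshoot 10 dB → output overshoot 1.25 dB → GR 8.75 dB.
B: overshoot 3 dB → output overshoot 0.3 dB → GR 2.7 dB.
A applies 6.05 dB more gain reduction.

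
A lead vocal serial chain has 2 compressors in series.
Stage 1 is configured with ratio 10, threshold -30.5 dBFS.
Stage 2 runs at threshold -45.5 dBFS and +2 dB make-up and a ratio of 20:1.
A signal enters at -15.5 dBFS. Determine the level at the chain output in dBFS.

-42.675 dBFS

Stage 1: -15.5 dBFS is 15 dB over -30.5 dBFS; at 10:1 that becomes 1.5 dB over, giving -29 dBFS.
Stage 2: overshoot 16.5 dB → 16.5/20 = 0.825 dB → -44.675 dBFS; +2 dB make-up → -42.675 dBFS.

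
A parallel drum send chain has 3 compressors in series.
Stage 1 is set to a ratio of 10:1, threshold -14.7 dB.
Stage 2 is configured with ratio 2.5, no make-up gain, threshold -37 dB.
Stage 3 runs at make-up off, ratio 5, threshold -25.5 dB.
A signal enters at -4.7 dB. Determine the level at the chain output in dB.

-27.68 dB

Stage 1: -4.7 dB is 10 dB over -14.7 dB; at 10:1 that becomes 1 dB over, giving -13.7 dB.
Stage 2: -13.7 dB is 23.3 dB over -37 dB; at 2.5:1 that becomes 9.32 dB over, giving -27.68 dB.
Stage 3: -27.68 dB is at or below the -25.5 dB threshold — no compression; output -27.68 dB.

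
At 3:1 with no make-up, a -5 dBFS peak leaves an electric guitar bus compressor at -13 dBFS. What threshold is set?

Gain reduction = -5 − (-13) = 8 dB; output overshoot = GR / (R − 1) = 8 / 2 = 4 dB.
Threshold = output − output overshoot = -13 − 4 = -17 dBFS.

-17 dBFS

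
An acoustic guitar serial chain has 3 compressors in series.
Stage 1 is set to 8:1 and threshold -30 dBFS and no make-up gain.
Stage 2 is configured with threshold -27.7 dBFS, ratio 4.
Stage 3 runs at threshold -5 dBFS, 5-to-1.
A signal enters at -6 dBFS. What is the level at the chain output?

-27.525 dBFS

Stage 1: 24 dB above -30 dBFS, reduced 8:1 to 3 dB above → -27 dBFS.
Stage 2: -27 dBFS is 0.7 dB over -27.7 dBFS; at 4:1 that becomes 0.175 dB over, giving -27.525 dBFS.
Stage 3: below threshold (-27.525 ≤ -5); passes unchanged; output -27.525 dBFS.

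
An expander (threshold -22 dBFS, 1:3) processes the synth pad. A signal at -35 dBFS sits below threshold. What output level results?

Undershoot = (-22) − (-35) = 13 dB.
At 1:3, that expands to 39 dB under threshold.
Output = -22 − 39 = -61 dBFS.

-61 dBFS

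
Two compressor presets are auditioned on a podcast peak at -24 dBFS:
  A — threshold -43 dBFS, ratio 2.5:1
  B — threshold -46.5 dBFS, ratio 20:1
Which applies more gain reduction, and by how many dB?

A: GR = 19 − 19/2.5 = 11.4 dB.
B: GR = 22.5 − 22.5/20 = 21.375 dB.
B reduces 9.975 dB more.

B, by 9.975 dB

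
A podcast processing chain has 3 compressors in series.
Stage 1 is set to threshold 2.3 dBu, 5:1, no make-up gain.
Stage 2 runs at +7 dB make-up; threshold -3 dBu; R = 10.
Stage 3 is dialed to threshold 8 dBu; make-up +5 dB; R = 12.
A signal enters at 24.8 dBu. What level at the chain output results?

9.98 dBu

Stage 1: 24.8 dBu is 22.5 dB over 2.3 dBu; at 5:1 that becomes 4.5 dB over, giving 6.8 dBu.
Stage 2: overshoot 9.8 dB → 9.8/10 = 0.98 dB → -2.02 dBu; +7 dB make-up → 4.98 dBu.
Stage 3: 4.98 dBu is at or below the 8 dBu threshold — no compression; make-up brings it to 9.98 dBu.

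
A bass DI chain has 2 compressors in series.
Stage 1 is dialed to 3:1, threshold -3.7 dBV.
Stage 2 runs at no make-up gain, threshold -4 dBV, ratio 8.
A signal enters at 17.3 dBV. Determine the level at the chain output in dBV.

Stage 1: 21 dB above -3.7 dBV, reduced 3:1 to 7 dB above → 3.3 dBV.
Stage 2: 3.3 dBV is 7.3 dB over -4 dBV; at 8:1 that becomes 0.9125 dB over, giving -3.0875 dBV.

-3.0875 dBV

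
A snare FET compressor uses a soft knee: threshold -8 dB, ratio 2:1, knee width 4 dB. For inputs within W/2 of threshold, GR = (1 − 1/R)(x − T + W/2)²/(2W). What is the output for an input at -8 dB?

x − T + W/2 = -8 − (-8) + 2 = 2.
GR = (1 − 1/2) × 2² / 8 = 0.5 × 4 / 8 = 0.25 dB.
Output = -8 − 0.25 = -8.25 dB.

-8.25 dB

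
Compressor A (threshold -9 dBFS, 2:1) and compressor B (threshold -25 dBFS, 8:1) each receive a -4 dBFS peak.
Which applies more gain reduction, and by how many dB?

A: 5 dB over, compressed to 2.5 dB over, so 2.5 dB of GR.
B: 21 dB over, compressed to 2.625 dB over, so 18.375 dB of GR.
Difference: 15.875 dB in favour of B.

B, by 15.875 dB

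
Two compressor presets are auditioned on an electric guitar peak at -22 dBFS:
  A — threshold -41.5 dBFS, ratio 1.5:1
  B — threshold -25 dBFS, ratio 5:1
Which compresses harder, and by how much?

A: overshoot 19.5 dB → output overshoot 13 dB → GR 6.5 dB.
B: overshoot 3 dB → output overshoot 0.6 dB → GR 2.4 dB.
A reduces 4.1 dB more.

A, by 4.1 dB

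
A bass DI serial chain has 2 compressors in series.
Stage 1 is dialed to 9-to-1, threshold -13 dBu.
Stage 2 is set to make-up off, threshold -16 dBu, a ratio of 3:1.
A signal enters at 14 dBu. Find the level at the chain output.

Stage 1: overshoot 27 dB → 27/9 = 3 dB → -10 dBu.
Stage 2: overshoot 6 dB → 6/3 = 2 dB → -14 dBu.

-14 dBu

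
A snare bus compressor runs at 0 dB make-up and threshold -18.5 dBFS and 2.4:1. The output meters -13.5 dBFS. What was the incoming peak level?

That's 5 dB above the -18.5 dBFS threshold.
Before 2.4:1 compression the overshoot was 5 × 2.4 = 12 dB, so input = -18.5 + 12 = -6.5 dBFS.

-6.5 dBFS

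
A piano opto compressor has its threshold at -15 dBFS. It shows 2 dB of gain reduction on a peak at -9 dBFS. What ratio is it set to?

Input overshoot = -9 − (-15) = 6 dB.
Output overshoot = 6 − 2 = 4 dB.
Ratio = input overshoot / output overshoot = 6 / 4 = 1.5.

1.5:1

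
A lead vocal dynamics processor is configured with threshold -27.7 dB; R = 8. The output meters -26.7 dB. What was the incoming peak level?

The compressed level sits -26.7 − (-27.7) = 1 dB over threshold.
Input overshoot = R × output overshoot = 8 dB → input = -27.7 + 8 = -19.7 dB.

-19.7 dB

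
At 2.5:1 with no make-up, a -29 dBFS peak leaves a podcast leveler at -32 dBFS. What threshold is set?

Gain reduction = -29 − (-32) = 3 dB; output overshoot = GR / (R − 1) = 3 / 1.5 = 2 dB.
Threshold = output − output overshoot = -32 − 2 = -34 dBFS.

-34 dBFS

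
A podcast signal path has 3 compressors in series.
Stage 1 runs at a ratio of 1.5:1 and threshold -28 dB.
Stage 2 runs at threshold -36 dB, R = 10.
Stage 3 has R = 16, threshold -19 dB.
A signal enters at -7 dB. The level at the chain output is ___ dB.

-33.8 dB

Stage 1: -7 dB is 21 dB over -28 dB; at 1.5:1 that becomes 14 dB over, giving -14 dB.
Stage 2: 22 dB above -36 dB, reduced 10:1 to 2.2 dB above → -33.8 dB.
Stage 3: -33.8 dB ≤ -19 dB, so stage 3 doesn't engage; output -33.8 dB.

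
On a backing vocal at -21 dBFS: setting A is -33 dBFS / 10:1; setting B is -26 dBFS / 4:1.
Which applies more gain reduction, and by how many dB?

A, by 7.05 dB

A: GR = 12 − 12/10 = 10.8 dB.
B: GR = 5 − 5/4 = 3.75 dB.
A applies 7.05 dB more gain reduction.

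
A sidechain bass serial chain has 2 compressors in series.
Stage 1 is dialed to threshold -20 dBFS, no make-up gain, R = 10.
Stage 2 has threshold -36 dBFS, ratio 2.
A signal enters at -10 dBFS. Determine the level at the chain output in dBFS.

-27.5 dBFS

Stage 1: 10 dB above -20 dBFS, reduced 10:1 to 1 dB above → -19 dBFS.
Stage 2: overshoot 17 dB → 17/2 = 8.5 dB → -27.5 dBFS.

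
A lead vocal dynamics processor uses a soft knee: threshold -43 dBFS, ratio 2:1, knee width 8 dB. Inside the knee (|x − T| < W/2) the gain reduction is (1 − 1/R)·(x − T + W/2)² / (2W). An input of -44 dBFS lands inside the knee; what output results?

-44.28125 dBFS

x − T + W/2 = -44 − (-43) + 4 = 3.
GR = (1 − 1/2) × 3² / 16 = 0.5 × 9 / 16 = 0.28125 dB.
Output = -44 − 0.28125 = -44.28125 dBFS.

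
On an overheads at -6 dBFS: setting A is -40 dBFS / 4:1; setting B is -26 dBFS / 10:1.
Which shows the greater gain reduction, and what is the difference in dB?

A: overshoot 34 dB → output overshoot 8.5 dB → GR 25.5 dB.
B: overshoot 20 dB → output overshoot 2 dB → GR 18 dB.
A reduces 7.5 dB more.

A, by 7.5 dB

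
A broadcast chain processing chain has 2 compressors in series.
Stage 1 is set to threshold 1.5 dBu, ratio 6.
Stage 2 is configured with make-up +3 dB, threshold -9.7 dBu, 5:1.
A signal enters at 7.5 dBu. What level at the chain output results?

-4.26 dBu

Stage 1: 7.5 dBu is 6 dB over 1.5 dBu; at 6:1 that becomes 1 dB over, giving 2.5 dBu.
Stage 2: 2.5 dBu is 12.2 dB over -9.7 dBu; at 5:1 that becomes 2.44 dB over, giving -7.26 dBu; +3 dB make-up → -4.26 dBu.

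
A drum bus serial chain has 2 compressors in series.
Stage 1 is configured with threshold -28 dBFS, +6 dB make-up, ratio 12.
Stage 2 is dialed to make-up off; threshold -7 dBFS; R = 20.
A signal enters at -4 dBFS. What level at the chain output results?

-20 dBFS

Stage 1: overshoot 24 dB → 24/12 = 2 dB → -26 dBFS; +6 dB make-up → -20 dBFS.
Stage 2: below threshold (-20 ≤ -7); passes unchanged; output -20 dBFS.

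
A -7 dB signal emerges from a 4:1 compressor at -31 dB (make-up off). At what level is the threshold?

Input is 32 dB above T (since output overshoot × R = input overshoot: (-31 − T)·4 = -7 − T gives T = -39 dB).
Check: -39 + (-7 − (-39))/4 = -39 + 8 = -31 dB. ✓

-39 dB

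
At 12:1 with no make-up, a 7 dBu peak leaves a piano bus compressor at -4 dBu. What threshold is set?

-5 dBu

Gain reduction = 7 − (-4) = 11 dB; output overshoot = GR / (R − 1) = 11 / 11 = 1 dB.
Threshold = output − output overshoot = -4 − 1 = -5 dBu.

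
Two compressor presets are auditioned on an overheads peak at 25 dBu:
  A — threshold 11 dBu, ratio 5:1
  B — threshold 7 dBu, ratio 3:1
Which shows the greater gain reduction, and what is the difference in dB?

B, by 0.8 dB

A: overshoot 14 dB → output overshoot 2.8 dB → GR 11.2 dB.
B: overshoot 18 dB → output overshoot 6 dB → GR 12 dB.
B reduces 0.8 dB more.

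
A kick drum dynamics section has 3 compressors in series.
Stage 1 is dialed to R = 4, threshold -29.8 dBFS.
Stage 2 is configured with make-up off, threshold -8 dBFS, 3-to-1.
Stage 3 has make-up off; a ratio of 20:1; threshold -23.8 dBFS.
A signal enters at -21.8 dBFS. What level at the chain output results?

Stage 1: 8 dB above -29.8 dBFS, reduced 4:1 to 2 dB above → -27.8 dBFS.
Stage 2: below threshold (-27.8 ≤ -8); passes unchanged; output -27.8 dBFS.
Stage 3: -27.8 dBFS ≤ -23.8 dBFS, so stage 3 doesn't engage; output -27.8 dBFS.

-27.8 dBFS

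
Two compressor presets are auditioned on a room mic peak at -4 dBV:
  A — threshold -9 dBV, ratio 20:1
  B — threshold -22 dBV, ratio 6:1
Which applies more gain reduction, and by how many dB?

B, by 10.25 dB

A: GR = 5 − 5/20 = 4.75 dB.
B: GR = 18 − 18/6 = 15 dB.
B reduces 10.25 dB more.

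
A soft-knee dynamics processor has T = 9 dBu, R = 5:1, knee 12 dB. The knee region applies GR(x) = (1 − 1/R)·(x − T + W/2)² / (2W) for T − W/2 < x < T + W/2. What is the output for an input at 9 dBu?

7.8 dBu

x − T + W/2 = 9 − 9 + 6 = 6.
GR = (1 − 1/5) × 6² / 24 = 0.8 × 36 / 24 = 1.2 dB.
Output = 9 − 1.2 = 7.8 dBu.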